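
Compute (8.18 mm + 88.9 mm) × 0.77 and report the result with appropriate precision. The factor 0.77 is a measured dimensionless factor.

75 mm

8.18 mm + 88.9 mm = 97.08 mm; the sum is limited to 1 decimal place (3 s.f.).
Carrying full precision, 97.08 × 0.77 = 74.7516 mm; 0.77 has 2 s.f., so the result keeps min(3, 2) = 2 s.f.
Rounded to 2 significant figures: 75 mm.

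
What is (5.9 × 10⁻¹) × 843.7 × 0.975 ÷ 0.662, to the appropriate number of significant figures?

7.3 × 10²

(5.9 × 10⁻¹) × 843.7 × 0.975 ÷ 0.662 = 733.139614804…
Multiplication/division keeps the fewest significant figures: 5.9 × 10⁻¹ → 2 s.f., 843.7 → 4 s.f., 0.975 → 3 s.f., 0.662 → 3 s.f.; limit is 2.
Rounded to 2 significant figures: 7.3 × 10².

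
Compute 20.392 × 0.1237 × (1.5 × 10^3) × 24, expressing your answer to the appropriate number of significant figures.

9.1 × 10^4

20.392 × 0.1237 × (1.5 × 10^3) × 24 = 90809.6544
Multiplication/division keeps the fewest significant figures: 20.392 → 5 s.f., 0.1237 → 4 s.f., 1.5 × 10^3 → 2 s.f., 24 → 2 s.f.; limit is 2.
Rounded to 2 significant figures: 9.1 × 10^4.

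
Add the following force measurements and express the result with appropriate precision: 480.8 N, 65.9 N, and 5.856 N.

480.8 N + 65.9 N + 5.856 N = 552.556 N.
Addition/subtraction keeps the fewest decimal places: 480.8 → 1 decimal place, 65.9 → 1 decimal place, 5.856 → 3 decimal places; limit is 1.
Rounded to 1 decimal place: 552.6 N.

552.6 N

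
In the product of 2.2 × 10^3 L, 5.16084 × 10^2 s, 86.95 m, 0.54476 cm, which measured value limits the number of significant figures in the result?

2.2 × 10^3 L

2.2 × 10^3 L → 2 s.f.; 5.16084 × 10^2 s → 6 s.f.; 86.95 m → 4 s.f.; 0.54476 cm → 5 s.f.
The fewest is 2 significant figures, from 2.2 × 10^3 L.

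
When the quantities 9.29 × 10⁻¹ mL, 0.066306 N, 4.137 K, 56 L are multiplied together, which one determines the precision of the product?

56 L

9.29 × 10⁻¹ mL → 3 s.f.; 0.066306 N → 5 s.f.; 4.137 K → 4 s.f.; 56 L → 2 s.f.
The fewest is 2 significant figures, from 56 L.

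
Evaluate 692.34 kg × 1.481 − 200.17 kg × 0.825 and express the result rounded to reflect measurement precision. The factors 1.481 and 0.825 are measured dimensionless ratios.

692.34 × 1.481 = 1025.35554 → 1.025 × 10^3 kg (4 s.f., last digit at the 10^0 place).
200.17 × 0.825 = 165.14025 → 165 kg (3 s.f., last digit at the 10^0 place).
Difference: 860.21529 kg; keep the coarser place, 10^0.
Result: 8.60 × 10^2 kg.

8.60 × 10^2 kg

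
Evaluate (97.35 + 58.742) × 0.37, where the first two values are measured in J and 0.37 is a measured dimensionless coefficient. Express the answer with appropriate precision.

97.35 J + 58.742 J = 156.092 J; the sum is limited to 2 decimal places (5 s.f.).
Carrying full precision, 156.092 × 0.37 = 57.75404 J; 0.37 has 2 s.f., so the result keeps min(5, 2) = 2 s.f.
Rounded to 2 significant figures: 58 J.

58 J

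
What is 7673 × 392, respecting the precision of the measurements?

7673 × 392 = 3007816
Multiplication/division keeps the fewest significant figures: 7673 → 4 s.f., 392 → 3 s.f.; limit is 3.
Rounded to 3 significant figures: 3.01 × 10^6.

3.01 × 10^6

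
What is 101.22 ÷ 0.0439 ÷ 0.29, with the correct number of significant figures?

101.22 ÷ 0.0439 ÷ 0.29 = 7950.67158903…
Multiplication/division keeps the fewest significant figures: 101.22 → 5 s.f., 0.0439 → 3 s.f., 0.29 → 2 s.f.; limit is 2.
Rounded to 2 significant figures: 8.0 × 10^3.

8.0 × 10^3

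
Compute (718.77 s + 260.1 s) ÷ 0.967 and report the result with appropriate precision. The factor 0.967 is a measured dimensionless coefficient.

718.77 s + 260.1 s = 978.87 s; the sum is limited to 1 decimal place (4 s.f.).
Carrying full precision, 978.87 ÷ 0.967 = 1012.27507756… s; 0.967 has 3 s.f., so the result keeps min(4, 3) = 3 s.f.
Rounded to 3 significant figures: 1.01 × 10^3 s.

1.01 × 10^3 s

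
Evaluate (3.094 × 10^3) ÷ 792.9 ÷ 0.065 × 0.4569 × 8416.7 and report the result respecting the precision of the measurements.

(3.094 × 10^3) ÷ 792.9 ÷ 0.065 × 0.4569 × 8416.7 = 230861.514627…
Multiplication/division keeps the fewest significant figures: 3.094 × 10^3 → 4 s.f., 792.9 → 4 s.f., 0.065 → 2 s.f., 0.4569 → 4 s.f., 8416.7 → 5 s.f.; limit is 2.
Rounded to 2 significant figures: 2.3 × 10^5.

2.3 × 10^5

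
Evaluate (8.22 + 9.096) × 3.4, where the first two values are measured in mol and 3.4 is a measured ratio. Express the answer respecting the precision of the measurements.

59 mol

8.22 mol + 9.096 mol = 17.316 mol; the sum is limited to 2 decimal places (4 s.f.).
Carrying full precision, 17.316 × 3.4 = 58.8744 mol; 3.4 has 2 s.f., so the result keeps min(4, 2) = 2 s.f.
Rounded to 2 significant figures: 59 mol.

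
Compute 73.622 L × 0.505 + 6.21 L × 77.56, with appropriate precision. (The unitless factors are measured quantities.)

519 L

73.622 × 0.505 = 37.17911 → 37.2 L (3 s.f., last digit at the 10^-1 place).
6.21 × 77.56 = 481.6476 → 482 L (3 s.f., last digit at the 10^0 place).
Sum: 518.82671 L; keep the coarser place, 10^0.
Result: 519 L.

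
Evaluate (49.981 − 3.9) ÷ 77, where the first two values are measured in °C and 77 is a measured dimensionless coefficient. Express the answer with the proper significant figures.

49.981 °C − 3.9 °C = 46.081 °C; the difference is limited to 1 decimal place (3 s.f.).
Carrying full precision, 46.081 ÷ 77 = 0.598454545455… °C; 77 has 2 s.f., so the result keeps min(3, 2) = 2 s.f.
Rounded to 2 significant figures: 6.0 × 10^-1 °C.

6.0 × 10^-1 °C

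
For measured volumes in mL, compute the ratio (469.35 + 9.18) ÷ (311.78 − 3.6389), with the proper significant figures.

469.35 + 9.18 = 478.53, limited to 2 d.p. → 5 s.f.; 311.78 − 3.6389 = 308.1411, limited to 2 d.p. → 5 s.f.
Carrying full precision, 478.53 ÷ 308.1411 = 1.55295739517…; keep min(5, 5) = 5 s.f.
Rounded to 5 significant figures: 1.5530.

1.5530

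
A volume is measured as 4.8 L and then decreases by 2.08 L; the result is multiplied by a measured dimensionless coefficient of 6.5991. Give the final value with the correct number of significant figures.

18 L

4.8 L − 2.08 L = 2.72 L; the difference is limited to 1 decimal place (2 s.f.).
Carrying full precision, 2.72 × 6.5991 = 17.949552 L; 6.5991 has 5 s.f., so the result keeps min(2, 5) = 2 s.f.
Rounded to 2 significant figures: 18 L.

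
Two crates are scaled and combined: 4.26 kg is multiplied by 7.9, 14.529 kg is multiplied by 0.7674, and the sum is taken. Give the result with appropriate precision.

4.26 × 7.9 = 33.654 → 34 kg (2 s.f., last digit at the 10^0 place).
14.529 × 0.7674 = 11.1495546 → 11.15 kg (4 s.f., last digit at the 10^-2 place).
Sum: 44.8035546 kg; keep the coarser place, 10^0.
Result: 45 kg.

45 kg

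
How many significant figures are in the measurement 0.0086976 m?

0.0086976: leading zeros are not significant.

5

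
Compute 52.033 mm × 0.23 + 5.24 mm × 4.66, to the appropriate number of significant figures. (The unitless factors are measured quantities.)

36 mm

52.033 × 0.23 = 11.96759 → 12 mm (2 s.f., last digit at the 10^0 place).
5.24 × 4.66 = 24.4184 → 24.4 mm (3 s.f., last digit at the 10^-1 place).
Sum: 36.38599 mm; keep the coarser place, 10^0.
Result: 36 mm.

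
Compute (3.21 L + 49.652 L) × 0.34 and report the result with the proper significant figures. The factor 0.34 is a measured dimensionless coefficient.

18 L

3.21 L + 49.652 L = 52.862 L; the sum is limited to 2 decimal places (4 s.f.).
Carrying full precision, 52.862 × 0.34 = 17.97308 L; 0.34 has 2 s.f., so the result keeps min(4, 2) = 2 s.f.
Rounded to 2 significant figures: 18 L.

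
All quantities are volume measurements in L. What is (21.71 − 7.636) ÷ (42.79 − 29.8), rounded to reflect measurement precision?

1.08

21.71 − 7.636 = 14.074, limited to 2 d.p. → 4 s.f.; 42.79 − 29.8 = 12.99, limited to 1 d.p. → 3 s.f.
Carrying full precision, 14.074 ÷ 12.99 = 1.08344880677…; keep min(4, 3) = 3 s.f.
Rounded to 3 significant figures: 1.08.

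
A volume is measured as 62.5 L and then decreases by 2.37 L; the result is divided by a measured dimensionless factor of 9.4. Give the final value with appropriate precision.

6.4 L

62.5 L − 2.37 L = 60.13 L; the difference is limited to 1 decimal place (3 s.f.).
Carrying full precision, 60.13 ÷ 9.4 = 6.39680851064… L; 9.4 has 2 s.f., so the result keeps min(3, 2) = 2 s.f.
Rounded to 2 significant figures: 6.4 L.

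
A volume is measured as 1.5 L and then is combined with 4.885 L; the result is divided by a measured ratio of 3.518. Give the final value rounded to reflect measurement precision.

1.5 L + 4.885 L = 6.385 L; the sum is limited to 1 decimal place (2 s.f.).
Carrying full precision, 6.385 ÷ 3.518 = 1.81495167709… L; 3.518 has 4 s.f., so the result keeps min(2, 4) = 2 s.f.
Rounded to 2 significant figures: 1.8 L.

1.8 L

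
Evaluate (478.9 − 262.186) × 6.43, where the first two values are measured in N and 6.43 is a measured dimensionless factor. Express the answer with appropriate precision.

478.9 N − 262.186 N = 216.714 N; the difference is limited to 1 decimal place (4 s.f.).
Carrying full precision, 216.714 × 6.43 = 1393.47102 N; 6.43 has 3 s.f., so the result keeps min(4, 3) = 3 s.f.
Rounded to 3 significant figures: 1.39 × 10^3 N.

1.39 × 10^3 N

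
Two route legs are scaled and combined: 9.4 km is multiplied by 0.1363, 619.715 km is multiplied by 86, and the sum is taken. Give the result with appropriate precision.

5.3 × 10^4 km

9.4 × 0.1363 = 1.28122 → 1.3 km (2 s.f., last digit at the 10^-1 place).
619.715 × 86 = 53295.49 → 5.3 × 10^4 km (2 s.f., last digit at the 10^3 place).
Sum: 53296.77122 km; keep the coarser place, 10^3.
Result: 5.3 × 10^4 km.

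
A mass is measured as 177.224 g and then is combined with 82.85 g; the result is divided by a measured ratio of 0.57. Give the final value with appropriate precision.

4.6 × 10^2 g

177.224 g + 82.85 g = 260.074 g; the sum is limited to 2 decimal places (5 s.f.).
Carrying full precision, 260.074 ÷ 0.57 = 456.270175439… g; 0.57 has 2 s.f., so the result keeps min(5, 2) = 2 s.f.
Rounded to 2 significant figures: 4.6 × 10^2 g.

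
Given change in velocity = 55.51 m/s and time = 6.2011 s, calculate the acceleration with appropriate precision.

8.952 m/s²

acceleration = 55.51 m/s ÷ 6.2011 s = 8.95163761268… m/s².
55.51 has 4 significant figures; 6.2011 has 5.
Division/multiplication keeps the fewest: 4 significant figures.
Rounded: 8.952 m/s².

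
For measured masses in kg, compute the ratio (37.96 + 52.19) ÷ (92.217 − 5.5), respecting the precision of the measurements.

1.04

37.96 + 52.19 = 90.15, limited to 2 d.p. → 4 s.f.; 92.217 − 5.5 = 86.717, limited to 1 d.p. → 3 s.f.
Carrying full precision, 90.15 ÷ 86.717 = 1.03958854665…; keep min(4, 3) = 3 s.f.
Rounded to 3 significant figures: 1.04.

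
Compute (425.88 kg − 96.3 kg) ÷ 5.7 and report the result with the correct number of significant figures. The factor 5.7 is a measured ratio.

425.88 kg − 96.3 kg = 329.58 kg; the difference is limited to 1 decimal place (4 s.f.).
Carrying full precision, 329.58 ÷ 5.7 = 57.8210526316… kg; 5.7 has 2 s.f., so the result keeps min(4, 2) = 2 s.f.
Rounded to 2 significant figures: 58 kg.

58 kg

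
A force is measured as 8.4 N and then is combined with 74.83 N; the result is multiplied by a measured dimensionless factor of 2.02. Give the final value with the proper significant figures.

8.4 N + 74.83 N = 83.23 N; the sum is limited to 1 decimal place (3 s.f.).
Carrying full precision, 83.23 × 2.02 = 168.1246 N; 2.02 has 3 s.f., so the result keeps min(3, 3) = 3 s.f.
Rounded to 3 significant figures: 168 N.

168 N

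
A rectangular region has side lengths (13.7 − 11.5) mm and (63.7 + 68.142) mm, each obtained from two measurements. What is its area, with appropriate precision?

13.7 − 11.5 = 2.2, limited to 1 d.p. → 2 s.f.; 63.7 + 68.142 = 131.842, limited to 1 d.p. → 4 s.f.
Carrying full precision, 2.2 × 131.842 = 290.0524; keep min(2, 4) = 2 s.f.
Rounded to 2 significant figures: 2.9 × 10^2 mm².

2.9 × 10^2 mm²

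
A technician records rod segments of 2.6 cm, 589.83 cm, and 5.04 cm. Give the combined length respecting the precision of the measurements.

597.5 cm

2.6 cm + 589.83 cm + 5.04 cm = 597.47 cm.
Addition/subtraction keeps the fewest decimal places: 2.6 → 1 decimal place, 589.83 → 2 decimal places, 5.04 → 2 decimal places; limit is 1.
Rounded to 1 decimal place: 597.5 cm.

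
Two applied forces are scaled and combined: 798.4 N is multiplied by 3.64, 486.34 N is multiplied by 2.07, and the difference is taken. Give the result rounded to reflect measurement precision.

1.90 × 10^3 N

798.4 × 3.64 = 2906.176 → 2.91 × 10^3 N (3 s.f., last digit at the 10^1 place).
486.34 × 2.07 = 1006.7238 → 1.01 × 10^3 N (3 s.f., last digit at the 10^1 place).
Difference: 1899.4522 N; keep the coarser place, 10^1.
Result: 1.90 × 10^3 N.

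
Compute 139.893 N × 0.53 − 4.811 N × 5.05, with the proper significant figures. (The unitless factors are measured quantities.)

5.0 × 10^1 N

139.893 × 0.53 = 74.14329 → 74 N (2 s.f., last digit at the 10^0 place).
4.811 × 5.05 = 24.29555 → 24.3 N (3 s.f., last digit at the 10^-1 place).
Difference: 49.84774 N; keep the coarser place, 10^0.
Result: 5.0 × 10^1 N.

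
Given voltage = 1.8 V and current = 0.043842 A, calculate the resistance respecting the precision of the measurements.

resistance = 1.8 V ÷ 0.043842 A = 41.0565211441… Ω.
1.8 has 2 significant figures; 0.043842 has 5.
Division/multiplication keeps the fewest: 2 significant figures.
Rounded: 41 Ω.

41 Ω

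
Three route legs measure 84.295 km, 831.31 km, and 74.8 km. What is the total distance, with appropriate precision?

84.295 km + 831.31 km + 74.8 km = 990.405 km.
Addition/subtraction keeps the fewest decimal places: 84.295 → 3 decimal places, 831.31 → 2 decimal places, 74.8 → 1 decimal place; limit is 1.
Rounded to 1 decimal place: 9.904 × 10^2 km.

9.904 × 10^2 km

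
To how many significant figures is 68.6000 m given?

68.6000: trailing zeros after a decimal point are significant.

6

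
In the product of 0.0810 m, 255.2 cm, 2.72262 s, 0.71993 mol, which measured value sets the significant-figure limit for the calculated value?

0.0810 m

0.0810 m → 3 s.f.; 255.2 cm → 4 s.f.; 2.72262 s → 6 s.f.; 0.71993 mol → 5 s.f.
The fewest is 3 significant figures, from 0.0810 m.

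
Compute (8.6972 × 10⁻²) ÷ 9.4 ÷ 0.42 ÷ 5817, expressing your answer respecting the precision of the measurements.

3.8 × 10⁻⁶

(8.6972 × 10⁻²) ÷ 9.4 ÷ 0.42 ÷ 5817 = 0.00000378706927378…
Multiplication/division keeps the fewest significant figures: 8.6972 × 10⁻² → 5 s.f., 9.4 → 2 s.f., 0.42 → 2 s.f., 5817 → 4 s.f.; limit is 2.
Rounded to 2 significant figures: 3.8 × 10⁻⁶.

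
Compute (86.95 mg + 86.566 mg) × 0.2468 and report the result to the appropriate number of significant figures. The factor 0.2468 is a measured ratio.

42.82 mg

86.95 mg + 86.566 mg = 173.516 mg; the sum is limited to 2 decimal places (5 s.f.).
Carrying full precision, 173.516 × 0.2468 = 42.8237488 mg; 0.2468 has 4 s.f., so the result keeps min(5, 4) = 4 s.f.
Rounded to 4 significant figures: 42.82 mg.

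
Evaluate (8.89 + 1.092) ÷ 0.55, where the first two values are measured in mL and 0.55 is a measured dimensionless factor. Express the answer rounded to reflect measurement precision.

18 mL

8.89 mL + 1.092 mL = 9.982 mL; the sum is limited to 2 decimal places (3 s.f.).
Carrying full precision, 9.982 ÷ 0.55 = 18.1490909091… mL; 0.55 has 2 s.f., so the result keeps min(3, 2) = 2 s.f.
Rounded to 2 significant figures: 18 mL.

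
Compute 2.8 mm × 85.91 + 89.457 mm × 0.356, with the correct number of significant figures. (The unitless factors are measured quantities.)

2.8 × 85.91 = 240.548 → 2.4 × 10^2 mm (2 s.f., last digit at the 10^1 place).
89.457 × 0.356 = 31.846692 → 31.8 mm (3 s.f., last digit at the 10^-1 place).
Sum: 272.394692 mm; keep the coarser place, 10^1.
Result: 2.7 × 10^2 mm.

2.7 × 10^2 mm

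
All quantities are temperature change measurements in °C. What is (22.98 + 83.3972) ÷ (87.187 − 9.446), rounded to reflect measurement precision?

1.3684

22.98 + 83.3972 = 106.3772, limited to 2 d.p. → 5 s.f.; 87.187 − 9.446 = 77.741, limited to 3 d.p. → 5 s.f.
Carrying full precision, 106.3772 ÷ 77.741 = 1.36835389306…; keep min(5, 5) = 5 s.f.
Rounded to 5 significant figures: 1.3684.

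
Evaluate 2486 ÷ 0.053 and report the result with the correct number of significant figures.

4.7 × 10^4

2486 ÷ 0.053 = 46905.6603774…
Multiplication/division keeps the fewest significant figures: 2486 → 4 s.f., 0.053 → 2 s.f.; limit is 2.
Rounded to 2 significant figures: 4.7 × 10^4.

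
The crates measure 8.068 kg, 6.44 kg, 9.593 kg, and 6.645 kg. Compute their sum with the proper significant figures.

8.068 kg + 6.44 kg + 9.593 kg + 6.645 kg = 30.746 kg.
Addition/subtraction keeps the fewest decimal places: 8.068 → 3 decimal places, 6.44 → 2 decimal places, 9.593 → 3 decimal places, 6.645 → 3 decimal places; limit is 2.
Rounded to 2 decimal places: 30.75 kg.

30.75 kg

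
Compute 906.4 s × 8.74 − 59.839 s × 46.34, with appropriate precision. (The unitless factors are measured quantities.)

5.15 × 10³ s

906.4 × 8.74 = 7921.936 → 7.92 × 10³ s (3 s.f., last digit at the 10^1 place).
59.839 × 46.34 = 2772.93926 → 2773 s (4 s.f., last digit at the 10^0 place).
Difference: 5148.99674 s; keep the coarser place, 10^1.
Result: 5.15 × 10³ s.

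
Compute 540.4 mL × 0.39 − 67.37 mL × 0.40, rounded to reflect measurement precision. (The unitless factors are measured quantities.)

540.4 × 0.39 = 210.756 → 2.1 × 10^2 mL (2 s.f., last digit at the 10^1 place).
67.37 × 0.40 = 26.948 → 27 mL (2 s.f., last digit at the 10^0 place).
Difference: 183.808 mL; keep the coarser place, 10^1.
Result: 1.8 × 10^2 mL.

1.8 × 10^2 mL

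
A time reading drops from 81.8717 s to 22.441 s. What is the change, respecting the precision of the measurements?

59.431 s

81.8717 s − 22.441 s = 59.4307 s.
Addition/subtraction keeps the fewest decimal places: 81.8717 → 4 decimal places, 22.441 → 3 decimal places; limit is 3.
Rounded to 3 decimal places: 59.431 s.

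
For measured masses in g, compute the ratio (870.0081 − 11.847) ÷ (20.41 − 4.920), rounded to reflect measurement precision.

55.40

870.0081 − 11.847 = 858.1611, limited to 3 d.p. → 6 s.f.; 20.41 − 4.920 = 15.490, limited to 2 d.p. → 4 s.f.
Carrying full precision, 858.1611 ÷ 15.490 = 55.4009748225…; keep min(6, 4) = 4 s.f.
Rounded to 4 significant figures: 55.40.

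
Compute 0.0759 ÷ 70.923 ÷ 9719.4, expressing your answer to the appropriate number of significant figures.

0.0759 ÷ 70.923 ÷ 9719.4 = 1.10107074151 × 10^-7…
Multiplication/division keeps the fewest significant figures: 0.0759 → 3 s.f., 70.923 → 5 s.f., 9719.4 → 5 s.f.; limit is 3.
Rounded to 3 significant figures: 1.10 × 10^-7.

1.10 × 10^-7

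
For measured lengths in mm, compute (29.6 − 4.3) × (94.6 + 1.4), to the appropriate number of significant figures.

2.43 × 10^3 mm²

29.6 − 4.3 = 25.3, limited to 1 d.p. → 3 s.f.; 94.6 + 1.4 = 96.0, limited to 1 d.p. → 3 s.f.
Carrying full precision, 25.3 × 96.0 = 2428.8; keep min(3, 3) = 3 s.f.
Rounded to 3 significant figures: 2.43 × 10^3 mm².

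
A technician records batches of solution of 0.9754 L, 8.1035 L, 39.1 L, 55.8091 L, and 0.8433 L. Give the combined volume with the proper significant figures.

0.9754 L + 8.1035 L + 39.1 L + 55.8091 L + 0.8433 L = 104.8313 L.
Addition/subtraction keeps the fewest decimal places: 0.9754 → 4 decimal places, 8.1035 → 4 decimal places, 39.1 → 1 decimal place, 55.8091 → 4 decimal places, 0.8433 → 4 decimal places; limit is 1.
Rounded to 1 decimal place: 1.048 × 10² L.

1.048 × 10² L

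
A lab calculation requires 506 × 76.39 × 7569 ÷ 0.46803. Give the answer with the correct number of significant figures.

6.25 × 10^8

506 × 76.39 × 7569 ÷ 0.46803 = 625103370.425…
Multiplication/division keeps the fewest significant figures: 506 → 3 s.f., 76.39 → 4 s.f., 7569 → 4 s.f., 0.46803 → 5 s.f.; limit is 3.
Rounded to 3 significant figures: 6.25 × 10^8.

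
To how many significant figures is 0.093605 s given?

5

0.093605: leading zeros are not significant; zeros between nonzero digits are significant.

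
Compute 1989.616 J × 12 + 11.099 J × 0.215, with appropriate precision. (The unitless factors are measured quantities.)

2.4 × 10⁴ J

1989.616 × 12 = 23875.392 → 2.4 × 10⁴ J (2 s.f., last digit at the 10^3 place).
11.099 × 0.215 = 2.386285 → 2.39 J (3 s.f., last digit at the 10^-2 place).
Sum: 23877.778285 J; keep the coarser place, 10^3.
Result: 2.4 × 10⁴ J.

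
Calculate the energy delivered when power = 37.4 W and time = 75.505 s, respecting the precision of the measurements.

energy delivered = 37.4 W × 75.505 s = 2823.887 J.
37.4 has 3 significant figures; 75.505 has 5.
Division/multiplication keeps the fewest: 3 significant figures.
Rounded: 2.82 × 10³ J.

2.82 × 10³ J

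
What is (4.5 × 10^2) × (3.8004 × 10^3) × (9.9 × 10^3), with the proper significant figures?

(4.5 × 10^2) × (3.8004 × 10^3) × (9.9 × 10^3) = 1.6930782 × 10^10
Multiplication/division keeps the fewest significant figures: 4.5 × 10^2 → 2 s.f., 3.8004 × 10^3 → 5 s.f., 9.9 × 10^3 → 2 s.f.; limit is 2.
Rounded to 2 significant figures: 1.7 × 10^10.

1.7 × 10^10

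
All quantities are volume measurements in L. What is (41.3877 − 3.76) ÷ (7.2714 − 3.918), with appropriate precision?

11.22

41.3877 − 3.76 = 37.6277, limited to 2 d.p. → 4 s.f.; 7.2714 − 3.918 = 3.3534, limited to 3 d.p. → 4 s.f.
Carrying full precision, 37.6277 ÷ 3.3534 = 11.2207610187…; keep min(4, 4) = 4 s.f.
Rounded to 4 significant figures: 11.22.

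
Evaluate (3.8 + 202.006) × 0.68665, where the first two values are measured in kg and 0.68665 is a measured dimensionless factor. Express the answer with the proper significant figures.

3.8 kg + 202.006 kg = 205.806 kg; the sum is limited to 1 decimal place (4 s.f.).
Carrying full precision, 205.806 × 0.68665 = 141.3166899 kg; 0.68665 has 5 s.f., so the result keeps min(4, 5) = 4 s.f.
Rounded to 4 significant figures: 141.3 kg.

141.3 kg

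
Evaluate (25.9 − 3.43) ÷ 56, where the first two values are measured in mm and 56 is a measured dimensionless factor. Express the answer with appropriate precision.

0.40 mm

25.9 mm − 3.43 mm = 22.47 mm; the difference is limited to 1 decimal place (3 s.f.).
Carrying full precision, 22.47 ÷ 56 = 0.40125 mm; 56 has 2 s.f., so the result keeps min(3, 2) = 2 s.f.
Rounded to 2 significant figures: 0.40 mm.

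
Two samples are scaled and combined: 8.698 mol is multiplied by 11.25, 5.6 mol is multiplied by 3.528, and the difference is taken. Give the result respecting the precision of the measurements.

8.698 × 11.25 = 97.8525 → 97.85 mol (4 s.f., last digit at the 10^-2 place).
5.6 × 3.528 = 19.7568 → 20. mol (2 s.f., last digit at the 10^0 place).
Difference: 78.0957 mol; keep the coarser place, 10^0.
Result: 78 mol.

78 mol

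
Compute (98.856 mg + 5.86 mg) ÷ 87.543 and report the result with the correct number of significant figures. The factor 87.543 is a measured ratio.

1.1962 mg

98.856 mg + 5.86 mg = 104.716 mg; the sum is limited to 2 decimal places (5 s.f.).
Carrying full precision, 104.716 ÷ 87.543 = 1.19616645534… mg; 87.543 has 5 s.f., so the result keeps min(5, 5) = 5 s.f.
Rounded to 5 significant figures: 1.1962 mg.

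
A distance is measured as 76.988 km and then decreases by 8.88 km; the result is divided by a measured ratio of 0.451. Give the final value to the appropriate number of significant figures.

151 km

76.988 km − 8.88 km = 68.108 km; the difference is limited to 2 decimal places (4 s.f.).
Carrying full precision, 68.108 ÷ 0.451 = 151.015521064… km; 0.451 has 3 s.f., so the result keeps min(4, 3) = 3 s.f.
Rounded to 3 significant figures: 151 km.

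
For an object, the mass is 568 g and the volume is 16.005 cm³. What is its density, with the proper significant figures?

density = 568 g ÷ 16.005 cm³ = 35.4889097157… g/cm³.
568 has 3 significant figures; 16.005 has 5.
Division/multiplication keeps the fewest: 3 significant figures.
Rounded: 35.5 g/cm³.

35.5 g/cm³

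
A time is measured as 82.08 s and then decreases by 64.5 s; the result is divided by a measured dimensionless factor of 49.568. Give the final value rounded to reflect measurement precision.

82.08 s − 64.5 s = 17.58 s; the difference is limited to 1 decimal place (3 s.f.).
Carrying full precision, 17.58 ÷ 49.568 = 0.354664299548… s; 49.568 has 5 s.f., so the result keeps min(3, 5) = 3 s.f.
Rounded to 3 significant figures: 0.355 s.

0.355 s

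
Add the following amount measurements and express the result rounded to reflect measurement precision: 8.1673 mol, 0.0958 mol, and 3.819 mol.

8.1673 mol + 0.0958 mol + 3.819 mol = 12.0821 mol.
Addition/subtraction keeps the fewest decimal places: 8.1673 → 4 decimal places, 0.0958 → 4 decimal places, 3.819 → 3 decimal places; limit is 3.
Rounded to 3 decimal places: 12.082 mol.

12.082 mol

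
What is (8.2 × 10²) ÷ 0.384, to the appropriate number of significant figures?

(8.2 × 10²) ÷ 0.384 = 2135.41666667…
Multiplication/division keeps the fewest significant figures: 8.2 × 10² → 2 s.f., 0.384 → 3 s.f.; limit is 2.
Rounded to 2 significant figures: 2.1 × 10³.

2.1 × 10³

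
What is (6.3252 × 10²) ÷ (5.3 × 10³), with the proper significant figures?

0.12

(6.3252 × 10²) ÷ (5.3 × 10³) = 0.119343396226…
Multiplication/division keeps the fewest significant figures: 6.3252 × 10² → 5 s.f., 5.3 × 10³ → 2 s.f.; limit is 2.
Rounded to 2 significant figures: 0.12.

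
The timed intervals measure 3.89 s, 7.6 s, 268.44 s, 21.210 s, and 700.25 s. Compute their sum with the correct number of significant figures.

1001.4 s

3.89 s + 7.6 s + 268.44 s + 21.210 s + 700.25 s = 1001.390 s.
Addition/subtraction keeps the fewest decimal places: 3.89 → 2 decimal places, 7.6 → 1 decimal place, 268.44 → 2 decimal places, 21.210 → 3 decimal places, 700.25 → 2 decimal places; limit is 1.
Rounded to 1 decimal place: 1001.4 s.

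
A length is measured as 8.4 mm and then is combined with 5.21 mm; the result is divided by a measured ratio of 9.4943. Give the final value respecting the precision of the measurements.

1.43 mm

8.4 mm + 5.21 mm = 13.61 mm; the sum is limited to 1 decimal place (3 s.f.).
Carrying full precision, 13.61 ÷ 9.4943 = 1.43349167395… mm; 9.4943 has 5 s.f., so the result keeps min(3, 5) = 3 s.f.
Rounded to 3 significant figures: 1.43 mm.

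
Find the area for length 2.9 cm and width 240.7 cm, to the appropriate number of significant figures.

area = 2.9 cm × 240.7 cm = 698.03 cm².
2.9 has 2 significant figures; 240.7 has 4.
Division/multiplication keeps the fewest: 2 significant figures.
Rounded: 7.0 × 10² cm².

7.0 × 10² cm²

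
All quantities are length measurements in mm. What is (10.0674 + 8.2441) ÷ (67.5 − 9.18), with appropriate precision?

10.0674 + 8.2441 = 18.3115, limited to 4 d.p. → 6 s.f.; 67.5 − 9.18 = 58.32, limited to 1 d.p. → 3 s.f.
Carrying full precision, 18.3115 ÷ 58.32 = 0.313983196159…; keep min(6, 3) = 3 s.f.
Rounded to 3 significant figures: 3.14 × 10⁻¹.

3.14 × 10⁻¹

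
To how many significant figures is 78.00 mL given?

78.00: trailing zeros after a decimal point are significant.

4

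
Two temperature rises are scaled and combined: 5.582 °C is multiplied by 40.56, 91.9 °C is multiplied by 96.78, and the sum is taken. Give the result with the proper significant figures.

5.582 × 40.56 = 226.40592 → 226.4 °C (4 s.f., last digit at the 10^-1 place).
91.9 × 96.78 = 8894.082 → 8.89 × 10^3 °C (3 s.f., last digit at the 10^1 place).
Sum: 9120.48792 °C; keep the coarser place, 10^1.
Result: 9.12 × 10^3 °C.

9.12 × 10^3 °C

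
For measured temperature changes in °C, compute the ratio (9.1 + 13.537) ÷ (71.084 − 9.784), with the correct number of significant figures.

9.1 + 13.537 = 22.637, limited to 1 d.p. → 3 s.f.; 71.084 − 9.784 = 61.300, limited to 3 d.p. → 5 s.f.
Carrying full precision, 22.637 ÷ 61.300 = 0.369282218597…; keep min(3, 5) = 3 s.f.
Rounded to 3 significant figures: 0.369.

0.369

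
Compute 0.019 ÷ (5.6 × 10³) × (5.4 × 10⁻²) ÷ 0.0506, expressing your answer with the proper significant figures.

3.6 × 10⁻⁶

0.019 ÷ (5.6 × 10³) × (5.4 × 10⁻²) ÷ 0.0506 = 0.00000362083568605…
Multiplication/division keeps the fewest significant figures: 0.019 → 2 s.f., 5.6 × 10³ → 2 s.f., 5.4 × 10⁻² → 2 s.f., 0.0506 → 3 s.f.; limit is 2.
Rounded to 2 significant figures: 3.6 × 10⁻⁶.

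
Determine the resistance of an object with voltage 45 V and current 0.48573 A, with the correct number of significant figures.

93 Ω

resistance = 45 V ÷ 0.48573 A = 92.6440615157… Ω.
45 has 2 significant figures; 0.48573 has 5.
Division/multiplication keeps the fewest: 2 significant figures.
Rounded: 93 Ω.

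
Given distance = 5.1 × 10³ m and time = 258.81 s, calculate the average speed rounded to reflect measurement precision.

average speed = 5.1 × 10³ m ÷ 258.81 s = 19.7055755187… m/s.
5.1 × 10³ has 2 significant figures; 258.81 has 5.
Division/multiplication keeps the fewest: 2 significant figures.
Rounded: 2.0 × 10¹ m/s.

2.0 × 10¹ m/s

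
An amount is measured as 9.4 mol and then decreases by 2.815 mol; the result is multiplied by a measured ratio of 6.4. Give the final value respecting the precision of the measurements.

42 mol

9.4 mol − 2.815 mol = 6.585 mol; the difference is limited to 1 decimal place (2 s.f.).
Carrying full precision, 6.585 × 6.4 = 42.144 mol; 6.4 has 2 s.f., so the result keeps min(2, 2) = 2 s.f.
Rounded to 2 significant figures: 42 mol.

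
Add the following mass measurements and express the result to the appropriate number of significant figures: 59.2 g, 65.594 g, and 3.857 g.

1.287 × 10² g

59.2 g + 65.594 g + 3.857 g = 128.651 g.
Addition/subtraction keeps the fewest decimal places: 59.2 → 1 decimal place, 65.594 → 3 decimal places, 3.857 → 3 decimal places; limit is 1.
Rounded to 1 decimal place: 1.287 × 10² g.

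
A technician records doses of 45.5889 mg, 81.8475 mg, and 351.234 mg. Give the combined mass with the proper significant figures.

45.5889 mg + 81.8475 mg + 351.234 mg = 478.6704 mg.
Addition/subtraction keeps the fewest decimal places: 45.5889 → 4 decimal places, 81.8475 → 4 decimal places, 351.234 → 3 decimal places; limit is 3.
Rounded to 3 decimal places: 478.670 mg.

478.670 mg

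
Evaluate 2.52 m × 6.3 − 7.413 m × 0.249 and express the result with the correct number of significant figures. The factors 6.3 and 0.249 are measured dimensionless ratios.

2.52 × 6.3 = 15.876 → 16 m (2 s.f., last digit at the 10^0 place).
7.413 × 0.249 = 1.845837 → 1.85 m (3 s.f., last digit at the 10^-2 place).
Difference: 14.030163 m; keep the coarser place, 10^0.
Result: 14 m.

14 m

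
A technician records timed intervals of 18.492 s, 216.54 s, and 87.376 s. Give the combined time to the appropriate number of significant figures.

18.492 s + 216.54 s + 87.376 s = 322.408 s.
Addition/subtraction keeps the fewest decimal places: 18.492 → 3 decimal places, 216.54 → 2 decimal places, 87.376 → 3 decimal places; limit is 2.
Rounded to 2 decimal places: 322.41 s.

322.41 s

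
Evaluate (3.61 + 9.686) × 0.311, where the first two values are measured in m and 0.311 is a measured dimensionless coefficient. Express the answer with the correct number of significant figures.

3.61 m + 9.686 m = 13.296 m; the sum is limited to 2 decimal places (4 s.f.).
Carrying full precision, 13.296 × 0.311 = 4.135056 m; 0.311 has 3 s.f., so the result keeps min(4, 3) = 3 s.f.
Rounded to 3 significant figures: 4.14 m.

4.14 m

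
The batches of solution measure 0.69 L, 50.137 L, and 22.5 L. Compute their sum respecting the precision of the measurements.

0.69 L + 50.137 L + 22.5 L = 73.327 L.
Addition/subtraction keeps the fewest decimal places: 0.69 → 2 decimal places, 50.137 → 3 decimal places, 22.5 → 1 decimal place; limit is 1.
Rounded to 1 decimal place: 73.3 L.

73.3 L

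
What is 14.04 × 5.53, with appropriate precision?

77.6

14.04 × 5.53 = 77.6412
Multiplication/division keeps the fewest significant figures: 14.04 → 4 s.f., 5.53 → 3 s.f.; limit is 3.
Rounded to 3 significant figures: 77.6.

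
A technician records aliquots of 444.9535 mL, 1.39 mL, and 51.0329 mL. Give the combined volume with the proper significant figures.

497.38 mL

444.9535 mL + 1.39 mL + 51.0329 mL = 497.3764 mL.
Addition/subtraction keeps the fewest decimal places: 444.9535 → 4 decimal places, 1.39 → 2 decimal places, 51.0329 → 4 decimal places; limit is 2.
Rounded to 2 decimal places: 497.38 mL.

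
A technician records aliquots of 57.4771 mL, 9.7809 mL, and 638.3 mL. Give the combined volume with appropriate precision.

705.6 mL

57.4771 mL + 9.7809 mL + 638.3 mL = 705.5580 mL.
Addition/subtraction keeps the fewest decimal places: 57.4771 → 4 decimal places, 9.7809 → 4 decimal places, 638.3 → 1 decimal place; limit is 1.
Rounded to 1 decimal place: 705.6 mL.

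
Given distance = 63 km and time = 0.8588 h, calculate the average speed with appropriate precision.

average speed = 63 km ÷ 0.8588 h = 73.3581741966… km/h.
63 has 2 significant figures; 0.8588 has 4.
Division/multiplication keeps the fewest: 2 significant figures.
Rounded: 73 km/h.

73 km/h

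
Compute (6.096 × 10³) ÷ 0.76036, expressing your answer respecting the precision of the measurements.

8017

(6.096 × 10³) ÷ 0.76036 = 8017.25498448…
Multiplication/division keeps the fewest significant figures: 6.096 × 10³ → 4 s.f., 0.76036 → 5 s.f.; limit is 4.
Rounded to 4 significant figures: 8017.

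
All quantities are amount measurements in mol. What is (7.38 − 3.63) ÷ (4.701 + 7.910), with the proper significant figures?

0.297

7.38 − 3.63 = 3.75, limited to 2 d.p. → 3 s.f.; 4.701 + 7.910 = 12.611, limited to 3 d.p. → 5 s.f.
Carrying full precision, 3.75 ÷ 12.611 = 0.297359448101…; keep min(3, 5) = 3 s.f.
Rounded to 3 significant figures: 0.297.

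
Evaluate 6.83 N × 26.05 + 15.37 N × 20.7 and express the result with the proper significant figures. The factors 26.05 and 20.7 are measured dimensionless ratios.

496 N

6.83 × 26.05 = 177.9215 → 178 N (3 s.f., last digit at the 10^0 place).
15.37 × 20.7 = 318.159 → 3.18 × 10² N (3 s.f., last digit at the 10^0 place).
Sum: 496.0805 N; keep the coarser place, 10^0.
Result: 496 N.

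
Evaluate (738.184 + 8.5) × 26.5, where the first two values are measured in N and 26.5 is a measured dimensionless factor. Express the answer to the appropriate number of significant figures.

1.98 × 10⁴ N

738.184 N + 8.5 N = 746.684 N; the sum is limited to 1 decimal place (4 s.f.).
Carrying full precision, 746.684 × 26.5 = 19787.126 N; 26.5 has 3 s.f., so the result keeps min(4, 3) = 3 s.f.
Rounded to 3 significant figures: 1.98 × 10⁴ N.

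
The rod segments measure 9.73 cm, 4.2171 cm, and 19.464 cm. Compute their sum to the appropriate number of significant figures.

9.73 cm + 4.2171 cm + 19.464 cm = 33.4111 cm.
Addition/subtraction keeps the fewest decimal places: 9.73 → 2 decimal places, 4.2171 → 4 decimal places, 19.464 → 3 decimal places; limit is 2.
Rounded to 2 decimal places: 33.41 cm.

33.41 cm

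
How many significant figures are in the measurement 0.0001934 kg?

0.0001934: leading zeros are not significant.

4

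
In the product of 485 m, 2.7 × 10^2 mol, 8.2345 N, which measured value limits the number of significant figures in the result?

2.7 × 10^2 mol

485 m → 3 s.f.; 2.7 × 10^2 mol → 2 s.f.; 8.2345 N → 5 s.f.
The fewest is 2 significant figures, from 2.7 × 10^2 mol.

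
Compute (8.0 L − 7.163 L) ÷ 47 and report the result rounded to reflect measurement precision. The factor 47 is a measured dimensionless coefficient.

0.02 L

8.0 L − 7.163 L = 0.837 L; the difference is limited to 1 decimal place (1 s.f.).
Carrying full precision, 0.837 ÷ 47 = 0.0178085106383… L; 47 has 2 s.f., so the result keeps min(1, 2) = 1 s.f.
Rounded to 1 significant figure: 0.02 L.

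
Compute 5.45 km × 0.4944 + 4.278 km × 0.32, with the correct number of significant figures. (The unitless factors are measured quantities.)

5.45 × 0.4944 = 2.69448 → 2.69 km (3 s.f., last digit at the 10^-2 place).
4.278 × 0.32 = 1.36896 → 1.4 km (2 s.f., last digit at the 10^-1 place).
Sum: 4.06344 km; keep the coarser place, 10^-1.
Result: 4.1 km.

4.1 km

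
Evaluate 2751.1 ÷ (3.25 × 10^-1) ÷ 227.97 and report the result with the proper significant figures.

37.1

2751.1 ÷ (3.25 × 10^-1) ÷ 227.97 = 37.131741356…
Multiplication/division keeps the fewest significant figures: 2751.1 → 5 s.f., 3.25 × 10^-1 → 3 s.f., 227.97 → 5 s.f.; limit is 3.
Rounded to 3 significant figures: 37.1.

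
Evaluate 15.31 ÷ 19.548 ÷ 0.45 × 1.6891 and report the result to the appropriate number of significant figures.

15.31 ÷ 19.548 ÷ 0.45 × 1.6891 = 2.93978594002…
Multiplication/division keeps the fewest significant figures: 15.31 → 4 s.f., 19.548 → 5 s.f., 0.45 → 2 s.f., 1.6891 → 5 s.f.; limit is 2.
Rounded to 2 significant figures: 2.9.

2.9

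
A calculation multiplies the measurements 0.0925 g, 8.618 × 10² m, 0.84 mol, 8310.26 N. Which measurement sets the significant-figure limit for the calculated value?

0.84 mol

0.0925 g → 3 s.f.; 8.618 × 10² m → 4 s.f.; 0.84 mol → 2 s.f.; 8310.26 N → 6 s.f.
The fewest is 2 significant figures, from 0.84 mol.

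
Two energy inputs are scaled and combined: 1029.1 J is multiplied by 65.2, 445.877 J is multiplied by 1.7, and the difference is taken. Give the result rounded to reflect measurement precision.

6.63 × 10^4 J

1029.1 × 65.2 = 67097.32 → 6.71 × 10^4 J (3 s.f., last digit at the 10^2 place).
445.877 × 1.7 = 757.9909 → 7.6 × 10^2 J (2 s.f., last digit at the 10^1 place).
Difference: 66339.3291 J; keep the coarser place, 10^2.
Result: 6.63 × 10^4 J.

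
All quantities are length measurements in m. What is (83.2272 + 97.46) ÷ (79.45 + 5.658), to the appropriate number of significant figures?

2.123

83.2272 + 97.46 = 180.6872, limited to 2 d.p. → 5 s.f.; 79.45 + 5.658 = 85.108, limited to 2 d.p. → 4 s.f.
Carrying full precision, 180.6872 ÷ 85.108 = 2.12303426235…; keep min(5, 4) = 4 s.f.
Rounded to 4 significant figures: 2.123.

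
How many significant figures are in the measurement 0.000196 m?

0.000196: leading zeros are not significant.

3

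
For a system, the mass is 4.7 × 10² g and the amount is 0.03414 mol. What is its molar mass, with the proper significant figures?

molar mass = 4.7 × 10² g ÷ 0.03414 mol = 13766.8424136… g/mol.
4.7 × 10² has 2 significant figures; 0.03414 has 4.
Division/multiplication keeps the fewest: 2 significant figures.
Rounded: 1.4 × 10⁴ g/mol.

1.4 × 10⁴ g/mol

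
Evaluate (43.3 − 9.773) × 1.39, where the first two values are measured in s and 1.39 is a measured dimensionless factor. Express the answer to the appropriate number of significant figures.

43.3 s − 9.773 s = 33.527 s; the difference is limited to 1 decimal place (3 s.f.).
Carrying full precision, 33.527 × 1.39 = 46.60253 s; 1.39 has 3 s.f., so the result keeps min(3, 3) = 3 s.f.
Rounded to 3 significant figures: 46.6 s.

46.6 s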